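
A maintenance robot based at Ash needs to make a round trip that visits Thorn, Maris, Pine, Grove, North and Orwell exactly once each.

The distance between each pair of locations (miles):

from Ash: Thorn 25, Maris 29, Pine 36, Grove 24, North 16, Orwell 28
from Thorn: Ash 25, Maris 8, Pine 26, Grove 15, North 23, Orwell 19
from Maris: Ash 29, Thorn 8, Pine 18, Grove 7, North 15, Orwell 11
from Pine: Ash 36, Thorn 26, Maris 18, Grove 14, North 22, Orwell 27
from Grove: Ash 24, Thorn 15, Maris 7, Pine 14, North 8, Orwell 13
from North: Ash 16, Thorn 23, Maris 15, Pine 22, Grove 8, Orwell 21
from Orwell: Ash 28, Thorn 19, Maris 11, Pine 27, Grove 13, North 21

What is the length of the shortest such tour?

There are 360 distinct closed tours to check (reversals are equivalent).
Ash-Thorn-Maris-Pine-Grove-North-Orwell-Ash: 25+8+18+14+8+21+28 = 122
Ash-Thorn-Maris-Pine-Grove-Orwell-North-Ash: 25+8+18+14+13+21+16 = 115
Ash-Thorn-Maris-Pine-North-Grove-Orwell-Ash: 25+8+18+22+8+13+28 = 122
Ash-Thorn-Maris-Pine-North-Orwell-Grove-Ash: 25+8+18+22+21+13+24 = 131
Ash-Thorn-Maris-Pine-Orwell-Grove-North-Ash: 25+8+18+27+13+8+16 = 115
Ash-Thorn-Maris-Pine-Orwell-North-Grove-Ash: 25+8+18+27+21+8+24 = 131
Ash-Thorn-Maris-Grove-Pine-North-Orwell-Ash: 25+8+7+14+22+21+28 = 125
Ash-Thorn-Maris-Grove-Pine-Orwell-North-Ash: 25+8+7+14+27+21+16 = 118
… (352 more)
Ash-Thorn-Maris-Orwell-Pine-Grove-North-Ash: 25+8+11+27+14+8+16 = 109  ← best
The minimum is 109.
One optimal route: Ash → Thorn → Maris → Orwell → Pine → Grove → North → Ash (or its reverse).

109 miles — the shortest possible round trip.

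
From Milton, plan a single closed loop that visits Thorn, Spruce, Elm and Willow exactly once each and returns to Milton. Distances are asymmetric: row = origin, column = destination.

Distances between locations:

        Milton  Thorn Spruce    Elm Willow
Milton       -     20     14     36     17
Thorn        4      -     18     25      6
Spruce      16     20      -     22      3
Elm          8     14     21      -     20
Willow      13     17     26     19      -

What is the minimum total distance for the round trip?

Shortest round trip = 54.

Milton-Thorn-Spruce-Elm-Willow-Milton: 20+18+22+20+13 = 93
Milton-Thorn-Spruce-Willow-Elm-Milton: 20+18+3+19+8 = 68
Milton-Thorn-Elm-Spruce-Willow-Milton: 20+25+21+3+13 = 82
Milton-Thorn-Elm-Willow-Spruce-Milton: 20+25+20+26+16 = 107
Milton-Thorn-Willow-Spruce-Elm-Milton: 20+6+26+22+8 = 82
Milton-Thorn-Willow-Elm-Spruce-Milton: 20+6+19+21+16 = 82
Milton-Spruce-Thorn-Elm-Willow-Milton: 14+20+25+20+13 = 92
Milton-Spruce-Thorn-Willow-Elm-Milton: 14+20+6+19+8 = 67
Milton-Spruce-Elm-Thorn-Willow-Milton: 14+22+14+6+13 = 69
Milton-Spruce-Elm-Willow-Thorn-Milton: 14+22+20+17+4 = 77
Milton-Spruce-Willow-Thorn-Elm-Milton: 14+3+17+25+8 = 67
Milton-Spruce-Willow-Elm-Thorn-Milton: 14+3+19+14+4 = 54
Milton-Elm-Thorn-Spruce-Willow-Milton: 36+14+18+3+13 = 84
Milton-Elm-Thorn-Willow-Spruce-Milton: 36+14+6+26+16 = 98
… (10 more)
The minimum is 54.
One optimal route: Milton → Spruce → Willow → Elm → Thorn → Milton.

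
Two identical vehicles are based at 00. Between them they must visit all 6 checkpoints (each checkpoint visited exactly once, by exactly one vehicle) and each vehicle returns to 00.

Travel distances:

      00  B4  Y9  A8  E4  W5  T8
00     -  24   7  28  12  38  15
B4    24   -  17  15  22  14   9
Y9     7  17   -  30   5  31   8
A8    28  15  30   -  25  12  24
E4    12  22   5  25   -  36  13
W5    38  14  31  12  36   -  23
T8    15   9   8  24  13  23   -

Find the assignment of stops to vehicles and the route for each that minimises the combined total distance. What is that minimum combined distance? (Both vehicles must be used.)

Check every non-empty split of the stops between the two vehicles; for each half take its own optimal tour:
  {B4} + {Y9, A8, E4, W5, T8}: 48 + 87 = 135
  {Y9} + {B4, A8, E4, W5, T8}: 14 + 87 = 101
  {B4, Y9} + {A8, E4, W5, T8}: 48 + 87 = 135
  {A8} + {B4, Y9, E4, W5, T8}: 56 + 86 = 142
  {B4, A8} + {Y9, E4, W5, T8}: 67 + 86 = 153
  {Y9, A8} + {B4, E4, W5, T8}: 65 + 86 = 151
  … (31 splits in total)
Best: vehicle 1 00 → Y9 → 00 = 14; vehicle 2 00 → E4 → A8 → W5 → B4 → T8 → 00 = 87; combined 101.

101 — the smallest possible combined total.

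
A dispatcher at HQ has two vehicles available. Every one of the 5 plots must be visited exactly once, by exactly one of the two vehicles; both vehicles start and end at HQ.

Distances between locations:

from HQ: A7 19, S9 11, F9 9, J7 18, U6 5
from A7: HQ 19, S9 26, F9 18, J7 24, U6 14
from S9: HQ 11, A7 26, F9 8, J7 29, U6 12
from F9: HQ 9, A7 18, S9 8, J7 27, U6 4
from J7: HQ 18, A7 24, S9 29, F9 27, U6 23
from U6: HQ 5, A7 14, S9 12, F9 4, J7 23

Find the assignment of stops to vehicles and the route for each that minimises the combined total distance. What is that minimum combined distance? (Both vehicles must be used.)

89 — the smallest possible combined total.

Try each way of splitting the stops between the two vehicles (each non-empty) and, for each split, find the best tour for each vehicle:
  {A7} + {S9, F9, J7, U6}: 38 + 64 = 102
  {S9} + {A7, F9, J7, U6}: 22 + 69 = 91
  {A7, S9} + {F9, J7, U6}: 56 + 54 = 110
  {F9} + {A7, S9, J7, U6}: 18 + 79 = 97
  {A7, F9} + {S9, J7, U6}: 46 + 64 = 110
  {S9, F9} + {A7, J7, U6}: 28 + 61 = 89
  … (15 splits in total)
Best: vehicle 1 HQ → S9 → F9 → HQ = 28; vehicle 2 HQ → J7 → A7 → U6 → HQ = 61; combined 89.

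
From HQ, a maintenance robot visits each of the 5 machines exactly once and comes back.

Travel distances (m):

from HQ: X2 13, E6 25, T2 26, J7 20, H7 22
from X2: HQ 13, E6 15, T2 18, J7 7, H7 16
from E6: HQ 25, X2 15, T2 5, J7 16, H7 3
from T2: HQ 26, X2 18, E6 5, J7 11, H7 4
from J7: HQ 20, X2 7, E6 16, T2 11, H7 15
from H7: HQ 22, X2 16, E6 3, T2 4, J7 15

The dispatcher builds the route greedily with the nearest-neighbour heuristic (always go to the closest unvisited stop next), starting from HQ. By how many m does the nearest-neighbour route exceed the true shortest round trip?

HQ: X2=13, J7=20, H7=22, E6=25, T2=26 ⇒ X2
X2: J7=7, E6=15, H7=16, T2=18 ⇒ J7
J7: T2=11, H7=15, E6=16 ⇒ T2
T2: H7=4, E6=5 ⇒ H7
H7: E6=3 ⇒ E6
NN route HQ → X2 → J7 → T2 → H7 → E6 → HQ costs 63.
Optimal: HQ → X2 → J7 → T2 → E6 → H7 → HQ costs 61 (by enumerating all 60 distinct tours).
Excess = 63 − 61 = 2.

2 m longer than the optimal tour.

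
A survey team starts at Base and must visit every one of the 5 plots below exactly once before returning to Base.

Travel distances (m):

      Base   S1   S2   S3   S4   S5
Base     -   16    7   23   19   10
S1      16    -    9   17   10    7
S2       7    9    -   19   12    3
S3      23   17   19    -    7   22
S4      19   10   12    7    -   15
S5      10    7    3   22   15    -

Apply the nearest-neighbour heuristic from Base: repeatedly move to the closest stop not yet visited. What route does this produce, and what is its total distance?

At Base the remaining stops are S2 7, S5 10, S1 16, S4 19, S3 23; go to S2.
At S2 the remaining stops are S5 3, S1 9, S4 12, S3 19; go to S5.
At S5 the remaining stops are S1 7, S4 15, S3 22; go to S1.
At S1 the remaining stops are S4 10, S3 17; go to S4.
At S4 the remaining stops are S3 7; go to S3.
Return S3→Base: 23.
Total = 7 + 3 + 7 + 10 + 7 + 23 = 57.

Nearest-neighbour total = 57 m; route Base → S2 → S5 → S1 → S4 → S3 → Base.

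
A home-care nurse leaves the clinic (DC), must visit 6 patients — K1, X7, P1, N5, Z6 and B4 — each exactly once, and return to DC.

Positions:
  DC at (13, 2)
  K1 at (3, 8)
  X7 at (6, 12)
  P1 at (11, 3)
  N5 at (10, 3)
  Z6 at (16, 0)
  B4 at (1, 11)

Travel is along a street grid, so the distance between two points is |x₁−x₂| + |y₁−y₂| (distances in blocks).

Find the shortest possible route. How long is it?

Minimum total distance: 54 blocks.

With 6 stops there are 6!/2 = 360 distinct round trips (a route and its reverse cost the same).
DC - K1 - X7 - P1 - N5 - Z6 - B4 - DC: 16+7+14+1+9+26+21 = 94
DC - K1 - X7 - P1 - N5 - B4 - Z6 - DC: 16+7+14+1+17+26+5 = 86
DC - K1 - X7 - P1 - Z6 - N5 - B4 - DC: 16+7+14+8+9+17+21 = 92
DC - K1 - X7 - P1 - Z6 - B4 - N5 - DC: 16+7+14+8+26+17+4 = 92
DC - K1 - X7 - P1 - B4 - N5 - Z6 - DC: 16+7+14+18+17+9+5 = 86
DC - K1 - X7 - P1 - B4 - Z6 - N5 - DC: 16+7+14+18+26+9+4 = 94
DC - K1 - X7 - N5 - P1 - Z6 - B4 - DC: 16+7+13+1+8+26+21 = 92
DC - K1 - X7 - N5 - P1 - B4 - Z6 - DC: 16+7+13+1+18+26+5 = 86
… (352 more)
DC - K1 - B4 - X7 - N5 - P1 - Z6 - DC: 16+5+6+13+1+8+5 = 54  ← best
The minimum is 54.
One optimal route: DC → K1 → B4 → X7 → N5 → P1 → Z6 → DC (or its reverse).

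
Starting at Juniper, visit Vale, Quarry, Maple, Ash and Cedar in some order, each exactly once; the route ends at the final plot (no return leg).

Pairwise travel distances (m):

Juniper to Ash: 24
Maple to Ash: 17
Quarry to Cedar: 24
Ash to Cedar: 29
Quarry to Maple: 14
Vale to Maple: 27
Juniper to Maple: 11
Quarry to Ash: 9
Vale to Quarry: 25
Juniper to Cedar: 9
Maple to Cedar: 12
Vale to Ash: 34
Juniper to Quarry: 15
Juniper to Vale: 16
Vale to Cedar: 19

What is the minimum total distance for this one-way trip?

Shortest open route: 70 m.

There are 5! = 120 possible orderings.
Juniper → Vale → Quarry → Maple → Ash → Cedar: 16+25+14+17+29 = 101
Juniper → Vale → Quarry → Maple → Cedar → Ash: 16+25+14+12+29 = 96
Juniper → Vale → Quarry → Ash → Maple → Cedar: 16+25+9+17+12 = 79
Juniper → Vale → Quarry → Ash → Cedar → Maple: 16+25+9+29+12 = 91
Juniper → Vale → Quarry → Cedar → Maple → Ash: 16+25+24+12+17 = 94
Juniper → Vale → Quarry → Cedar → Ash → Maple: 16+25+24+29+17 = 111
Juniper → Vale → Maple → Quarry → Ash → Cedar: 16+27+14+9+29 = 95
Juniper → Vale → Maple → Quarry → Cedar → Ash: 16+27+14+24+29 = 110
Juniper → Vale → Maple → Ash → Quarry → Cedar: 16+27+17+9+24 = 93
Juniper → Vale → Maple → Ash → Cedar → Quarry: 16+27+17+29+24 = 113
Juniper → Vale → Maple → Cedar → Quarry → Ash: 16+27+12+24+9 = 88
Juniper → Vale → Maple → Cedar → Ash → Quarry: 16+27+12+29+9 = 93
Juniper → Vale → Ash → Quarry → Maple → Cedar: 16+34+9+14+12 = 85
Juniper → Vale → Ash → Quarry → Cedar → Maple: 16+34+9+24+12 = 95
… (106 more)
Juniper → Vale → Cedar → Maple → Quarry → Ash: 16+19+12+14+9 = 70  ← best
The minimum is 70.
One shortest path: Juniper → Vale → Cedar → Maple → Quarry → Ash.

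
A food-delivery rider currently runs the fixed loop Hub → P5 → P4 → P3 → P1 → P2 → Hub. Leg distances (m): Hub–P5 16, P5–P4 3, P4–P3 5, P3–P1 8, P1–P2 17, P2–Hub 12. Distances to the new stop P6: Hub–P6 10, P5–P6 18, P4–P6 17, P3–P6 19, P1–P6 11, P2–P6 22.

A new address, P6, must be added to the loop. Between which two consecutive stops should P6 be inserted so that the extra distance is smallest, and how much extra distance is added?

Adding 12 m by placing P6 on the Hub–P5 leg.

Insertion cost between consecutive stops i–j is d(i,P6) + d(P6,j) − d(i,j):
  between Hub and P5: 10 + 18 − 16 = 12
  between P5 and P4: 18 + 17 − 3 = 32
  between P4 and P3: 17 + 19 − 5 = 31
  between P3 and P1: 19 + 11 − 8 = 22
  between P1 and P2: 11 + 22 − 17 = 16
  between P2 and Hub: 22 + 10 − 12 = 20
Cheapest insertion is between Hub and P5, adding 12.
New total = 61 + 12 = 73.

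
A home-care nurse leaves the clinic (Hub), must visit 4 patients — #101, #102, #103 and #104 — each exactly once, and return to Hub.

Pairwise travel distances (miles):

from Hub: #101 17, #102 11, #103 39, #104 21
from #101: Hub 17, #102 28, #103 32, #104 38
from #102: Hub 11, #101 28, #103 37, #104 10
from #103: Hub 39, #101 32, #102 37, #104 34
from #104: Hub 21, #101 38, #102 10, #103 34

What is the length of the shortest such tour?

104 miles — the shortest possible round trip.

With 4 stops there are 4!/2 = 12 distinct round trips (a route and its reverse cost the same).
Hub→#101→#102→#103→#104→Hub: 17+28+37+34+21 = 137
Hub→#101→#102→#104→#103→Hub: 17+28+10+34+39 = 128
Hub→#101→#103→#102→#104→Hub: 17+32+37+10+21 = 117
Hub→#101→#103→#104→#102→Hub: 17+32+34+10+11 = 104
Hub→#101→#104→#102→#103→Hub: 17+38+10+37+39 = 141
Hub→#101→#104→#103→#102→Hub: 17+38+34+37+11 = 137
Hub→#102→#101→#103→#104→Hub: 11+28+32+34+21 = 126
Hub→#102→#101→#104→#103→Hub: 11+28+38+34+39 = 150
Hub→#102→#103→#101→#104→Hub: 11+37+32+38+21 = 139
Hub→#102→#104→#101→#103→Hub: 11+10+38+32+39 = 130
Hub→#103→#101→#102→#104→Hub: 39+32+28+10+21 = 130
Hub→#103→#102→#101→#104→Hub: 39+37+28+38+21 = 163
The minimum is 104.
One optimal route: Hub → #101 → #103 → #104 → #102 → Hub (or its reverse).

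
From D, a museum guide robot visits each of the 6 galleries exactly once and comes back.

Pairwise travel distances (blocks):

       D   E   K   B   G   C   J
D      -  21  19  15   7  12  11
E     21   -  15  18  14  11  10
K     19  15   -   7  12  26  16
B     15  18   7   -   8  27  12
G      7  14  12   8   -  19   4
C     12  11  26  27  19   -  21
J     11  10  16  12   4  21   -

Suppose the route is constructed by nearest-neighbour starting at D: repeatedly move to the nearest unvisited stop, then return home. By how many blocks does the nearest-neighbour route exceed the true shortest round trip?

From D: G=7, J=11, C=12, B=15, K=19, E=21 → choose G (7).
From G: J=4, B=8, K=12, E=14, C=19 → choose J (4).
From J: E=10, B=12, K=16, C=21 → choose E (10).
From E: C=11, K=15, B=18 → choose C (11).
From C: K=26, B=27 → choose K (26).
From K: B=7 → choose B (7).
NN route D → G → J → E → C → K → B → D costs 80.
Optimal: D → G → J → B → K → E → C → D costs 68 (by enumerating all 360 distinct tours).
Excess = 80 − 68 = 12.

12 blocks longer than the optimal tour.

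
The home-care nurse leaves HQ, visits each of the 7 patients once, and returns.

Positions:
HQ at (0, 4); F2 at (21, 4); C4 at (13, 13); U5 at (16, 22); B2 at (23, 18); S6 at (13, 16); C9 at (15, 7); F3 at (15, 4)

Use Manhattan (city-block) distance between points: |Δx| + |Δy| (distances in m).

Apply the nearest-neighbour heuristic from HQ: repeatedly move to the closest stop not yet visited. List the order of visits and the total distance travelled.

Nearest-neighbour total = 86 m; route HQ → F3 → C9 → C4 → S6 → U5 → B2 → F2 → HQ.

HQ → [F3:15 / C9:18 / F2:21 / C4:22 / S6:25 / U5:34 / B2:37] → F3 (15)
F3 → [C9:3 / F2:6 / C4:11 / S6:14 / U5:19 / B2:22] → C9 (3)
C9 → [C4:8 / F2:9 / S6:11 / U5:16 / B2:19] → C4 (8)
C4 → [S6:3 / U5:12 / B2:15 / F2:17] → S6 (3)
S6 → [U5:9 / B2:12 / F2:20] → U5 (9)
U5 → [B2:11 / F2:23] → B2 (11)
B2 → [F2:16] → F2 (16)
Return F2→HQ: 21.
Total = 15 + 3 + 8 + 3 + 9 + 11 + 16 + 21 = 86.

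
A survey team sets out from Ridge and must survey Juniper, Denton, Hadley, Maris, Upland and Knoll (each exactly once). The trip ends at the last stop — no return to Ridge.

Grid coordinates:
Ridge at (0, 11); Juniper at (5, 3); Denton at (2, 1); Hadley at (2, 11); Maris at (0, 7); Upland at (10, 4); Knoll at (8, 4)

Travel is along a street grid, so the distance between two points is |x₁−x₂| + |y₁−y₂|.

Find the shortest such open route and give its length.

Shortest open route: 27.

There are 6! = 720 possible orderings.
Ridge → Juniper → Denton → Hadley → Maris → Upland → Knoll: 13+5+10+6+13+2 = 49
Ridge → Juniper → Denton → Hadley → Maris → Knoll → Upland: 13+5+10+6+11+2 = 47
Ridge → Juniper → Denton → Hadley → Upland → Maris → Knoll: 13+5+10+15+13+11 = 67
Ridge → Juniper → Denton → Hadley → Upland → Knoll → Maris: 13+5+10+15+2+11 = 56
Ridge → Juniper → Denton → Hadley → Knoll → Maris → Upland: 13+5+10+13+11+13 = 65
Ridge → Juniper → Denton → Hadley → Knoll → Upland → Maris: 13+5+10+13+2+13 = 56
Ridge → Juniper → Denton → Maris → Hadley → Upland → Knoll: 13+5+8+6+15+2 = 49
Ridge → Juniper → Denton → Maris → Hadley → Knoll → Upland: 13+5+8+6+13+2 = 47
… (712 more)
Ridge → Hadley → Maris → Denton → Juniper → Knoll → Upland: 2+6+8+5+4+2 = 27  ← best
The minimum is 27.
One shortest path: Ridge → Hadley → Maris → Denton → Juniper → Knoll → Upland.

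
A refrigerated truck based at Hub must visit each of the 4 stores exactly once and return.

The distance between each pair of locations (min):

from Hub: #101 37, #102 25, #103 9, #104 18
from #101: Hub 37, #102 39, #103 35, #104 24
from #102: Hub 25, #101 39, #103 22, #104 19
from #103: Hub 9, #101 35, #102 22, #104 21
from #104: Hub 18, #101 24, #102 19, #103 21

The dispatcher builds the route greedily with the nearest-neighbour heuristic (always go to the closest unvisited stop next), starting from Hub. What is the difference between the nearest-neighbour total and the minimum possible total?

From Hub: #103=9, #104=18, #102=25, #101=37 → choose #103 (9).
From #103: #104=21, #102=22, #101=35 → choose #104 (21).
From #104: #102=19, #101=24 → choose #102 (19).
From #102: #101=39 → choose #101 (39).
NN route Hub → #103 → #104 → #102 → #101 → Hub costs 125.
Optimal: Hub → #101 → #104 → #102 → #103 → Hub costs 111 (by enumerating all 12 distinct tours).
Excess = 125 − 111 = 14.

14 min longer than the optimal tour.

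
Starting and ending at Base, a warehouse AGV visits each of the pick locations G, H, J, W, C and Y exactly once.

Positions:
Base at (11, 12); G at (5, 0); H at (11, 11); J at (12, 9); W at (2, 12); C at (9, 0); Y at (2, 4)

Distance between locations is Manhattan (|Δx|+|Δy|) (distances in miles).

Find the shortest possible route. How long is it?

44 miles — the shortest possible round trip.

Base - G - H - J - W - C - Y - Base: 18+17+3+13+19+11+17 = 98
Base - G - H - J - W - Y - C - Base: 18+17+3+13+8+11+14 = 84
Base - G - H - J - C - W - Y - Base: 18+17+3+12+19+8+17 = 94
Base - G - H - J - C - Y - W - Base: 18+17+3+12+11+8+9 = 78
Base - G - H - J - Y - W - C - Base: 18+17+3+15+8+19+14 = 94
Base - G - H - J - Y - C - W - Base: 18+17+3+15+11+19+9 = 92
Base - G - H - W - J - C - Y - Base: 18+17+10+13+12+11+17 = 98
Base - G - H - W - J - Y - C - Base: 18+17+10+13+15+11+14 = 98
… (352 more)
Base - H - J - C - G - Y - W - Base: 1+3+12+4+7+8+9 = 44  ← best
The minimum is 44.
One optimal route: Base → H → J → C → G → Y → W → Base (or its reverse).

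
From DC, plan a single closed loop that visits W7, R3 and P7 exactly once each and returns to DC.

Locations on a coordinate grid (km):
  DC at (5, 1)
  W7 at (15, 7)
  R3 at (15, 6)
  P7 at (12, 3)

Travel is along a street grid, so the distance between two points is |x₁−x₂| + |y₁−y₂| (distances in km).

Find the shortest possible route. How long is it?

With 3 stops there are 3!/2 = 3 distinct round trips (a route and its reverse cost the same).
DC - W7 - R3 - P7 - DC: 16+1+6+9 = 32
DC - W7 - P7 - R3 - DC: 16+7+6+15 = 44
DC - R3 - W7 - P7 - DC: 15+1+7+9 = 32
The minimum is 32.
One optimal route: DC → W7 → R3 → P7 → DC (or its reverse).

Minimum total distance: 32 km.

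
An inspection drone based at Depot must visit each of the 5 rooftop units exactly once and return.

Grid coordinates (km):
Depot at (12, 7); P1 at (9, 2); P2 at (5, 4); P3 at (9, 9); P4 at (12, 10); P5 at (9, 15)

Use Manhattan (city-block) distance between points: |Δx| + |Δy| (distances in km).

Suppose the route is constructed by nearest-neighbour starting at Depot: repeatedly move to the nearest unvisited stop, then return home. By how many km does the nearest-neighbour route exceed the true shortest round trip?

From Depot: P4=3, P3=5, P1=8, P2=10, P5=11 → choose P4 (3).
From P4: P3=4, P5=8, P1=11, P2=13 → choose P3 (4).
From P3: P5=6, P1=7, P2=9 → choose P5 (6).
From P5: P1=13, P2=15 → choose P1 (13).
From P1: P2=6 → choose P2 (6).
NN route Depot → P4 → P3 → P5 → P1 → P2 → Depot costs 42.
Optimal: Depot → P1 → P2 → P3 → P5 → P4 → Depot costs 40 (by enumerating all 60 distinct tours).
Excess = 42 − 40 = 2.

The nearest-neighbour route is 2 km longer than optimal.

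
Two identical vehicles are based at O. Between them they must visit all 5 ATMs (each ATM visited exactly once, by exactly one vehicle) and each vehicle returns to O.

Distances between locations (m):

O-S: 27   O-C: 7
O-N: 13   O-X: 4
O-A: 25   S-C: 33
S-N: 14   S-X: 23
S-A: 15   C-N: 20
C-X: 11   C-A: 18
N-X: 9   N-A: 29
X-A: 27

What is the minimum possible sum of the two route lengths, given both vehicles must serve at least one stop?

75 m — the smallest possible combined total.

There are 2^4 − 1 = 15 ways to divide the 5 stops into two non-empty groups. For each, the best each vehicle can do is its own shortest tour through its group:
  {S} + {C, N, X, A}: 54 + 67 = 121
  {C} + {S, N, X, A}: 14 + 67 = 81
  {S, C} + {N, X, A}: 67 + 67 = 134
  {N} + {S, C, X, A}: 26 + 67 = 93
  {S, N} + {C, X, A}: 54 + 56 = 110
  {C, N} + {S, X, A}: 40 + 67 = 107
  … (15 splits in total)
  {X} + {S, C, N, A}: 8 + 67 = 75  ← best
Best: vehicle 1 O → X → O = 8; vehicle 2 O → C → A → S → N → O = 67; combined 75.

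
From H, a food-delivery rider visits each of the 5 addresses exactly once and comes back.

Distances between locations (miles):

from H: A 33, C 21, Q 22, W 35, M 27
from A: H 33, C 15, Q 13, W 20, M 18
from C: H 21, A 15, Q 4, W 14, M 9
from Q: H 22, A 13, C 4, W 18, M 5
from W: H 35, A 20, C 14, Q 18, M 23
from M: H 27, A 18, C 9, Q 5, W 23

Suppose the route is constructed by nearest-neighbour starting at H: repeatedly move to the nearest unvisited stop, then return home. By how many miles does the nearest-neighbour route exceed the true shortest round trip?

3 miles longer than the optimal tour.

H: C=21, Q=22, M=27, A=33, W=35 ⇒ C
C: Q=4, M=9, W=14, A=15 ⇒ Q
Q: M=5, A=13, W=18 ⇒ M
M: A=18, W=23 ⇒ A
A: W=20 ⇒ W
NN route H → C → Q → M → A → W → H costs 103.
Optimal: H → C → W → A → Q → M → H costs 100 (by enumerating all 60 distinct tours).
Excess = 103 − 100 = 3.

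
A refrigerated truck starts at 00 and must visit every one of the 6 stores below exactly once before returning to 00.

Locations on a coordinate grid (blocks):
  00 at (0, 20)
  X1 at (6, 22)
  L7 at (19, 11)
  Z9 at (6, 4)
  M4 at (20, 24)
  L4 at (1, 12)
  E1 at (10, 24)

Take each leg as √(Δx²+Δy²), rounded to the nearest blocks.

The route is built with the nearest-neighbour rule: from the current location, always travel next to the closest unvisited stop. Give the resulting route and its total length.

At 00 the remaining stops are X1 6, L4 8, E1 11, Z9 17, M4 20, L7 21; go to X1.
At X1 the remaining stops are E1 4, L4 11, M4 14, L7 17, Z9 18; go to E1.
At E1 the remaining stops are M4 10, L4 15, L7 16, Z9 20; go to M4.
At M4 the remaining stops are L7 13, L4 22, Z9 24; go to L7.
At L7 the remaining stops are Z9 15, L4 18; go to Z9.
At Z9 the remaining stops are L4 9; go to L4.
Return L4→00: 8.
Total = 6 + 4 + 10 + 13 + 15 + 9 + 8 = 65.

Total distance 65 blocks via the nearest-neighbour route 00 → X1 → E1 → M4 → L7 → Z9 → L4 → 00.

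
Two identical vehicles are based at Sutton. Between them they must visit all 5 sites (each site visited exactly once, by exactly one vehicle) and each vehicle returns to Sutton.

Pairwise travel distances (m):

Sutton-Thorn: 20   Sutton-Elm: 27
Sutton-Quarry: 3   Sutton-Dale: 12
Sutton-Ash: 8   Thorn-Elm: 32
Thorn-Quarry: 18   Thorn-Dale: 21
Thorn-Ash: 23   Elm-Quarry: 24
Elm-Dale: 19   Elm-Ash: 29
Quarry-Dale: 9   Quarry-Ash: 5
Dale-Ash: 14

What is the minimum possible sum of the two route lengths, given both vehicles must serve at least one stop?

Minimum combined distance: 99 m.

Try each way of splitting the stops between the two vehicles (each non-empty) and, for each split, find the best tour for each vehicle:
  {Thorn} + {Elm, Quarry, Dale, Ash}: 40 + 68 = 108
  {Elm} + {Thorn, Quarry, Dale, Ash}: 54 + 63 = 117
  {Thorn, Elm} + {Quarry, Dale, Ash}: 79 + 34 = 113
  {Quarry} + {Thorn, Elm, Dale, Ash}: 6 + 93 = 99
  {Thorn, Quarry} + {Elm, Dale, Ash}: 41 + 68 = 109
  {Elm, Quarry} + {Thorn, Dale, Ash}: 54 + 63 = 117
  … (15 splits in total)
Best: vehicle 1 Sutton → Quarry → Sutton = 6; vehicle 2 Sutton → Thorn → Elm → Dale → Ash → Sutton = 93; combined 99.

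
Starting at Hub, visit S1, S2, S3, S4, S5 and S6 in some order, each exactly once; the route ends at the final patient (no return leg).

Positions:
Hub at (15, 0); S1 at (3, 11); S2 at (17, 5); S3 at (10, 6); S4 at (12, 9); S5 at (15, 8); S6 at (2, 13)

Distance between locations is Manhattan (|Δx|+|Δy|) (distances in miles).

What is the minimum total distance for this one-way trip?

Minimum one-way distance = 36 miles.

There are 6! = 720 possible orderings.
Hub → S1 → S2 → S3 → S4 → S5 → S6: 23+20+8+5+4+18 = 78
Hub → S1 → S2 → S3 → S4 → S6 → S5: 23+20+8+5+14+18 = 88
Hub → S1 → S2 → S3 → S5 → S4 → S6: 23+20+8+7+4+14 = 76
Hub → S1 → S2 → S3 → S5 → S6 → S4: 23+20+8+7+18+14 = 90
Hub → S1 → S2 → S3 → S6 → S4 → S5: 23+20+8+15+14+4 = 84
Hub → S1 → S2 → S3 → S6 → S5 → S4: 23+20+8+15+18+4 = 88
Hub → S1 → S2 → S4 → S3 → S5 → S6: 23+20+9+5+7+18 = 82
Hub → S1 → S2 → S4 → S3 → S6 → S5: 23+20+9+5+15+18 = 90
… (712 more)
Hub → S2 → S5 → S4 → S3 → S1 → S6: 7+5+4+5+12+3 = 36  ← best
The minimum is 36.
One shortest path: Hub → S2 → S5 → S4 → S3 → S1 → S6.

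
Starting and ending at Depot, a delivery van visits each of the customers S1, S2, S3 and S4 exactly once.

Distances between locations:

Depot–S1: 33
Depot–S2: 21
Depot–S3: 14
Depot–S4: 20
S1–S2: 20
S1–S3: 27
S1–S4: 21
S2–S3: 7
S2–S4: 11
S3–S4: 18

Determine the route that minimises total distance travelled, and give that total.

Depot → S1 → S2 → S3 → S4 → Depot: 33+20+7+18+20 = 98
Depot → S1 → S2 → S4 → S3 → Depot: 33+20+11+18+14 = 96
Depot → S1 → S3 → S2 → S4 → Depot: 33+27+7+11+20 = 98
Depot → S1 → S3 → S4 → S2 → Depot: 33+27+18+11+21 = 110
Depot → S1 → S4 → S2 → S3 → Depot: 33+21+11+7+14 = 86
Depot → S1 → S4 → S3 → S2 → Depot: 33+21+18+7+21 = 100
Depot → S2 → S1 → S3 → S4 → Depot: 21+20+27+18+20 = 106
Depot → S2 → S1 → S4 → S3 → Depot: 21+20+21+18+14 = 94
Depot → S2 → S3 → S1 → S4 → Depot: 21+7+27+21+20 = 96
Depot → S2 → S4 → S1 → S3 → Depot: 21+11+21+27+14 = 94
Depot → S3 → S1 → S2 → S4 → Depot: 14+27+20+11+20 = 92
Depot → S3 → S2 → S1 → S4 → Depot: 14+7+20+21+20 = 82
The minimum is 82.
One optimal route: Depot → S3 → S2 → S1 → S4 → Depot (or its reverse).

Minimum total distance: 82.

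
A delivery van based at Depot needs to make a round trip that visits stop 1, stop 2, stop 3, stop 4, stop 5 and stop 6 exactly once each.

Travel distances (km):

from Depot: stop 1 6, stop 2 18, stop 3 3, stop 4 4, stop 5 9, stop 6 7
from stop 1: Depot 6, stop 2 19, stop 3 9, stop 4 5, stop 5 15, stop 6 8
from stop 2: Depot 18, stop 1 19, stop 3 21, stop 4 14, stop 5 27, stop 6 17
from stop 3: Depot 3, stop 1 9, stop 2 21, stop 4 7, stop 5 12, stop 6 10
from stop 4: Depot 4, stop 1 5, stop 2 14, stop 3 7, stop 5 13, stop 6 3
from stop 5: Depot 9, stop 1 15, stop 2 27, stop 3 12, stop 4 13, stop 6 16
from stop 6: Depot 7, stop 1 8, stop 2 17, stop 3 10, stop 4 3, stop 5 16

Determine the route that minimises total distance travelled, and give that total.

Minimum total distance: 73 km.

There are 360 distinct closed tours to check (reversals are equivalent).
Depot - stop 1 - stop 2 - stop 3 - stop 4 - stop 5 - stop 6 - Depot: 6+19+21+7+13+16+7 = 89
Depot - stop 1 - stop 2 - stop 3 - stop 4 - stop 6 - stop 5 - Depot: 6+19+21+7+3+16+9 = 81
Depot - stop 1 - stop 2 - stop 3 - stop 5 - stop 4 - stop 6 - Depot: 6+19+21+12+13+3+7 = 81
Depot - stop 1 - stop 2 - stop 3 - stop 5 - stop 6 - stop 4 - Depot: 6+19+21+12+16+3+4 = 81
Depot - stop 1 - stop 2 - stop 3 - stop 6 - stop 4 - stop 5 - Depot: 6+19+21+10+3+13+9 = 81
Depot - stop 1 - stop 2 - stop 3 - stop 6 - stop 5 - stop 4 - Depot: 6+19+21+10+16+13+4 = 89
Depot - stop 1 - stop 2 - stop 4 - stop 3 - stop 5 - stop 6 - Depot: 6+19+14+7+12+16+7 = 81
Depot - stop 1 - stop 2 - stop 4 - stop 3 - stop 6 - stop 5 - Depot: 6+19+14+7+10+16+9 = 81
… (352 more)
Depot - stop 1 - stop 2 - stop 4 - stop 6 - stop 3 - stop 5 - Depot: 6+19+14+3+10+12+9 = 73  ← best
The minimum is 73.
One optimal route: Depot → stop 1 → stop 2 → stop 4 → stop 6 → stop 3 → stop 5 → Depot (or its reverse).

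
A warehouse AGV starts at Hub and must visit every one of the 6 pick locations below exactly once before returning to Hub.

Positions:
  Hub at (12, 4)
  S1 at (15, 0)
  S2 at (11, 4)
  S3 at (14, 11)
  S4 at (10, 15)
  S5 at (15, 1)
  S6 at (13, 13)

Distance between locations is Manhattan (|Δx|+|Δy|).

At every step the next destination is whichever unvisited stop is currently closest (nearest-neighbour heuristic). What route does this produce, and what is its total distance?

Nearest-neighbour total = 42; route Hub → S2 → S5 → S1 → S3 → S6 → S4 → Hub.

At Hub the remaining stops are S2 1, S5 6, S1 7, S3 9, S6 10, S4 13; go to S2.
At S2 the remaining stops are S5 7, S1 8, S3 10, S6 11, S4 12; go to S5.
At S5 the remaining stops are S1 1, S3 11, S6 14, S4 19; go to S1.
At S1 the remaining stops are S3 12, S6 15, S4 20; go to S3.
At S3 the remaining stops are S6 3, S4 8; go to S6.
At S6 the remaining stops are S4 5; go to S4.
Return S4→Hub: 13.
Total = 1 + 7 + 1 + 12 + 3 + 5 + 13 = 42.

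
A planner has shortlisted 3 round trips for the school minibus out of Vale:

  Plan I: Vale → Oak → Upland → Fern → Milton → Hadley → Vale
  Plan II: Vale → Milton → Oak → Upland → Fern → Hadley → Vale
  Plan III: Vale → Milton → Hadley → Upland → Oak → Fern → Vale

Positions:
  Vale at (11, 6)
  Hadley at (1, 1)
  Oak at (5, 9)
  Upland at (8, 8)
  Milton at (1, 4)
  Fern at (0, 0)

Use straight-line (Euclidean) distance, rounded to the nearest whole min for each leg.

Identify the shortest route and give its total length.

Shortest is Plan I, total 39 min.

Plan I: 7 + 3 + 11 + 4 + 3 + 11 = 39
Plan II: 10 + 6 + 3 + 11 + 1 + 11 = 42
Plan III: 10 + 3 + 10 + 3 + 10 + 13 = 49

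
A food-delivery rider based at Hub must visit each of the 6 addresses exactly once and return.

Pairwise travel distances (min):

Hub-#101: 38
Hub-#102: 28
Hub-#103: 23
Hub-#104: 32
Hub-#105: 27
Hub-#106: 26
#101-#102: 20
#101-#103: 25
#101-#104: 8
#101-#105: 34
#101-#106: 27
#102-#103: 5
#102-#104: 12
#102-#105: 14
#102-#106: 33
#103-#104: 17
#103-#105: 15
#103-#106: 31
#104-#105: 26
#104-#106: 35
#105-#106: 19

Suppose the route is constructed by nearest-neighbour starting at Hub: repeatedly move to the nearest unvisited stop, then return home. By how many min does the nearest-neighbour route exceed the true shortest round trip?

Hub: #103=23, #106=26, #105=27, #102=28, #104=32, #101=38 ⇒ #103
#103: #102=5, #105=15, #104=17, #101=25, #106=31 ⇒ #102
#102: #104=12, #105=14, #101=20, #106=33 ⇒ #104
#104: #101=8, #105=26, #106=35 ⇒ #101
#101: #106=27, #105=34 ⇒ #106
#106: #105=19 ⇒ #105
NN route Hub → #103 → #102 → #104 → #101 → #106 → #105 → Hub costs 121.
Optimal: Hub → #105 → #103 → #102 → #104 → #101 → #106 → Hub costs 120 (by enumerating all 360 distinct tours).
Excess = 121 − 120 = 1.

1 min longer than the optimal tour.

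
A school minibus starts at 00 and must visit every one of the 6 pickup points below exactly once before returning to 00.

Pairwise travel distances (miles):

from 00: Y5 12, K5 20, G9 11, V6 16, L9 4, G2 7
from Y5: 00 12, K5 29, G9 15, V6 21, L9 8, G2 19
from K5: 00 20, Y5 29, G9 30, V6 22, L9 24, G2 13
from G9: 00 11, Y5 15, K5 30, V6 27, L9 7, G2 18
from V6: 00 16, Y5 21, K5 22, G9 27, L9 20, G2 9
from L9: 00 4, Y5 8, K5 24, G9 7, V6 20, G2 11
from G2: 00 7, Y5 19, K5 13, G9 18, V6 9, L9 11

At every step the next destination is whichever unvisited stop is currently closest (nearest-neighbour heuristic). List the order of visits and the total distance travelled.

00 → [L9:4 / G2:7 / G9:11 / Y5:12 / V6:16 / K5:20] → L9 (4)
L9 → [G9:7 / Y5:8 / G2:11 / V6:20 / K5:24] → G9 (7)
G9 → [Y5:15 / G2:18 / V6:27 / K5:30] → Y5 (15)
Y5 → [G2:19 / V6:21 / K5:29] → G2 (19)
G2 → [V6:9 / K5:13] → V6 (9)
V6 → [K5:22] → K5 (22)
Return K5→00: 20.
Total = 4 + 7 + 15 + 19 + 9 + 22 + 20 = 96.

Nearest-neighbour total = 96 miles; route 00 → L9 → G9 → Y5 → G2 → V6 → K5 → 00.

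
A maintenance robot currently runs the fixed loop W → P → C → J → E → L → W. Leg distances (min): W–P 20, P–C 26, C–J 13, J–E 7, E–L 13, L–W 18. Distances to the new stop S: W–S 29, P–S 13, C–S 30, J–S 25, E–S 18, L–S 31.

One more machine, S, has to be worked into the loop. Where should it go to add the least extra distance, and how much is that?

Insertion cost between consecutive stops i–j is d(i,S) + d(S,j) − d(i,j):
  between W and P: 29 + 13 − 20 = 22
  between P and C: 13 + 30 − 26 = 17
  between C and J: 30 + 25 − 13 = 42
  between J and E: 25 + 18 − 7 = 36
  between E and L: 18 + 31 − 13 = 36
  between L and W: 31 + 29 − 18 = 42
Cheapest insertion is between P and C, adding 17.
New total = 97 + 17 = 114.

+17 min — insert S between P and C.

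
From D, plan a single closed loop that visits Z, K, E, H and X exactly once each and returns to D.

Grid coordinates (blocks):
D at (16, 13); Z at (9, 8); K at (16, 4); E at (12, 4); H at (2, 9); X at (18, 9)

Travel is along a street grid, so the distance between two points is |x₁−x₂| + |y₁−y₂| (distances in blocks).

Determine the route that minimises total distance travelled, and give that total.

Minimum total distance: 50 blocks.

With 5 stops there are 5!/2 = 60 distinct round trips (a route and its reverse cost the same).
D→Z→K→E→H→X→D: 12+11+4+15+16+6 = 64
D→Z→K→E→X→H→D: 12+11+4+11+16+18 = 72
D→Z→K→H→E→X→D: 12+11+19+15+11+6 = 74
D→Z→K→H→X→E→D: 12+11+19+16+11+13 = 82
D→Z→K→X→E→H→D: 12+11+7+11+15+18 = 74
D→Z→K→X→H→E→D: 12+11+7+16+15+13 = 74
D→Z→E→K→H→X→D: 12+7+4+19+16+6 = 64
D→Z→E→K→X→H→D: 12+7+4+7+16+18 = 64
D→Z→E→H→K→X→D: 12+7+15+19+7+6 = 66
D→Z→E→H→X→K→D: 12+7+15+16+7+9 = 66
D→Z→E→X→K→H→D: 12+7+11+7+19+18 = 74
D→Z→E→X→H→K→D: 12+7+11+16+19+9 = 74
D→Z→H→K→E→X→D: 12+8+19+4+11+6 = 60
D→Z→H→K→X→E→D: 12+8+19+7+11+13 = 70
… (46 more)
D→K→E→Z→H→X→D: 9+4+7+8+16+6 = 50  ← best
The minimum is 50.
One optimal route: D → K → E → Z → H → X → D (or its reverse).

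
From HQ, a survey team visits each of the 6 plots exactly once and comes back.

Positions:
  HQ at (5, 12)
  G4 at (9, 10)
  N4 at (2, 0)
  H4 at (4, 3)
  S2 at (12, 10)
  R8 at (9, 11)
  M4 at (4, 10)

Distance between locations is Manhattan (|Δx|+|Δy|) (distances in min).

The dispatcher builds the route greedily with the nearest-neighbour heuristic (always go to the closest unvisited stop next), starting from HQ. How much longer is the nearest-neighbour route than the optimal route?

HQ: M4=3, R8=5, G4=6, S2=9, H4=10, N4=15 ⇒ M4
M4: G4=5, R8=6, H4=7, S2=8, N4=12 ⇒ G4
G4: R8=1, S2=3, H4=12, N4=17 ⇒ R8
R8: S2=4, H4=13, N4=18 ⇒ S2
S2: H4=15, N4=20 ⇒ H4
H4: N4=5 ⇒ N4
NN route HQ → M4 → G4 → R8 → S2 → H4 → N4 → HQ costs 48.
Optimal: HQ → N4 → H4 → M4 → G4 → S2 → R8 → HQ costs 44 (by enumerating all 360 distinct tours).
Excess = 48 − 44 = 4.

4 min longer than the optimal tour.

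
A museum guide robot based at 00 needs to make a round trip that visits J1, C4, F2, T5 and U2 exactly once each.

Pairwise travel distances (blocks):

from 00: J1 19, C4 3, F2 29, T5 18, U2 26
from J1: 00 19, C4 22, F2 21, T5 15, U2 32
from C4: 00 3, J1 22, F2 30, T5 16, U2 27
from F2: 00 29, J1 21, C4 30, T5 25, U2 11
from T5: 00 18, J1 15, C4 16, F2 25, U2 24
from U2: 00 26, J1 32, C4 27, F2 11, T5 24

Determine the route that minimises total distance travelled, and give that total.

Shortest round trip = 92 blocks.

With 5 stops there are 5!/2 = 60 distinct round trips (a route and its reverse cost the same).
00 - J1 - C4 - F2 - T5 - U2 - 00: 19+22+30+25+24+26 = 146
00 - J1 - C4 - F2 - U2 - T5 - 00: 19+22+30+11+24+18 = 124
00 - J1 - C4 - T5 - F2 - U2 - 00: 19+22+16+25+11+26 = 119
00 - J1 - C4 - T5 - U2 - F2 - 00: 19+22+16+24+11+29 = 121
00 - J1 - C4 - U2 - F2 - T5 - 00: 19+22+27+11+25+18 = 122
00 - J1 - C4 - U2 - T5 - F2 - 00: 19+22+27+24+25+29 = 146
00 - J1 - F2 - C4 - T5 - U2 - 00: 19+21+30+16+24+26 = 136
00 - J1 - F2 - C4 - U2 - T5 - 00: 19+21+30+27+24+18 = 139
00 - J1 - F2 - T5 - C4 - U2 - 00: 19+21+25+16+27+26 = 134
00 - J1 - F2 - T5 - U2 - C4 - 00: 19+21+25+24+27+3 = 119
00 - J1 - F2 - U2 - C4 - T5 - 00: 19+21+11+27+16+18 = 112
00 - J1 - F2 - U2 - T5 - C4 - 00: 19+21+11+24+16+3 = 94
00 - J1 - T5 - C4 - F2 - U2 - 00: 19+15+16+30+11+26 = 117
00 - J1 - T5 - C4 - U2 - F2 - 00: 19+15+16+27+11+29 = 117
… (46 more)
00 - C4 - T5 - J1 - F2 - U2 - 00: 3+16+15+21+11+26 = 92  ← best
The minimum is 92.
One optimal route: 00 → C4 → T5 → J1 → F2 → U2 → 00 (or its reverse).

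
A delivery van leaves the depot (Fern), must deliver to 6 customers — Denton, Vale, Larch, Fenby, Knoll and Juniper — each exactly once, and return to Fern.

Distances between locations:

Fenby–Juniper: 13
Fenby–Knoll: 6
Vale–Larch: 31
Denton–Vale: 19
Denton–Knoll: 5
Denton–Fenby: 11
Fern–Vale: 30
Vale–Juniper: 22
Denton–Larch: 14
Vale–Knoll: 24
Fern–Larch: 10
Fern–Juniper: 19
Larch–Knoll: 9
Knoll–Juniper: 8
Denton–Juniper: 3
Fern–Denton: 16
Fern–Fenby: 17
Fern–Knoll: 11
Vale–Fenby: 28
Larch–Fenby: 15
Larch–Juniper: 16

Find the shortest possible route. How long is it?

Minimum total distance: 90.

There are 360 distinct closed tours to check (reversals are equivalent).
Fern→Denton→Vale→Larch→Fenby→Knoll→Juniper→Fern: 16+19+31+15+6+8+19 = 114
Fern→Denton→Vale→Larch→Fenby→Juniper→Knoll→Fern: 16+19+31+15+13+8+11 = 113
Fern→Denton→Vale→Larch→Knoll→Fenby→Juniper→Fern: 16+19+31+9+6+13+19 = 113
Fern→Denton→Vale→Larch→Knoll→Juniper→Fenby→Fern: 16+19+31+9+8+13+17 = 113
Fern→Denton→Vale→Larch→Juniper→Fenby→Knoll→Fern: 16+19+31+16+13+6+11 = 112
Fern→Denton→Vale→Larch→Juniper→Knoll→Fenby→Fern: 16+19+31+16+8+6+17 = 113
Fern→Denton→Vale→Fenby→Larch→Knoll→Juniper→Fern: 16+19+28+15+9+8+19 = 114
Fern→Denton→Vale→Fenby→Larch→Juniper→Knoll→Fern: 16+19+28+15+16+8+11 = 113
… (352 more)
Fern→Vale→Denton→Juniper→Fenby→Knoll→Larch→Fern: 30+19+3+13+6+9+10 = 90  ← best
The minimum is 90.
One optimal route: Fern → Vale → Denton → Juniper → Fenby → Knoll → Larch → Fern (or its reverse).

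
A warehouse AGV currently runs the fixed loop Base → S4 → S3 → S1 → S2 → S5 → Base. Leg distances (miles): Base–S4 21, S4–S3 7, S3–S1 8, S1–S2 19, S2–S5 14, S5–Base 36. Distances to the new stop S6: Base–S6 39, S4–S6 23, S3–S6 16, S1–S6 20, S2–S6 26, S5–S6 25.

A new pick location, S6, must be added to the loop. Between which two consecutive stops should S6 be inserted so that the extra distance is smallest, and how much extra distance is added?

Minimum extra distance: 27 miles, inserting S6 between S1 and S2.

Insertion cost between consecutive stops i–j is d(i,S6) + d(S6,j) − d(i,j):
  between Base and S4: 39 + 23 − 21 = 41
  between S4 and S3: 23 + 16 − 7 = 32
  between S3 and S1: 16 + 20 − 8 = 28
  between S1 and S2: 20 + 26 − 19 = 27
  between S2 and S5: 26 + 25 − 14 = 37
  between S5 and Base: 25 + 39 − 36 = 28
Cheapest insertion is between S1 and S2, adding 27.
New total = 105 + 27 = 132.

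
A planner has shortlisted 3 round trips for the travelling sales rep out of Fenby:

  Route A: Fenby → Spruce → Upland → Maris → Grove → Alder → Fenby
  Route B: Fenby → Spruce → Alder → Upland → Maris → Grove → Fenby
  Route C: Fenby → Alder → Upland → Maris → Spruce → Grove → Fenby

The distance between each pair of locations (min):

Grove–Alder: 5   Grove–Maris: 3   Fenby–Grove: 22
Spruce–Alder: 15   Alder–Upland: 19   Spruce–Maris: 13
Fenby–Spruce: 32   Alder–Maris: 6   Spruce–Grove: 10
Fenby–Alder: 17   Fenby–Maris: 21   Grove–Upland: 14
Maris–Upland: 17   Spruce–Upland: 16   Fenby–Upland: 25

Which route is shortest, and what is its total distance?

Shortest is Route A, total 90 min.

Route A: 32 + 16 + 17 + 3 + 5 + 17 = 90
Route B: 32 + 15 + 19 + 17 + 3 + 22 = 108
Route C: 17 + 19 + 17 + 13 + 10 + 22 = 98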